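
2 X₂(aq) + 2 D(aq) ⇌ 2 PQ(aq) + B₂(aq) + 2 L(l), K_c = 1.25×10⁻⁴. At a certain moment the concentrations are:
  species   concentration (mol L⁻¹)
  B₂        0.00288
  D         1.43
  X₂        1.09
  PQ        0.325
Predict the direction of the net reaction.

(L is a pure liquid — omitted from Q_c.)
Q_c = [PQ]²·[B₂] / ([X₂]²·[D]²) = (0.325)²·(0.00288) / ((1.09)²·(1.43)²) = 1.25×10⁻⁴
Q_c = 1.25×10⁻⁴ = K_c, so the system is already at equilibrium.

no net change (already at equilibrium)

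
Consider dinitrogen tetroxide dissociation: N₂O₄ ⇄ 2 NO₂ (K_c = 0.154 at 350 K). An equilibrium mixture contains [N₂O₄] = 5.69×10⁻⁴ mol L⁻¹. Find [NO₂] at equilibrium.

[NO₂] = 0.00936 mol L⁻¹

At equilibrium, K_c = [NO₂]² / [N₂O₄] = 0.154.
([NO₂])² / (5.69×10⁻⁴) = 0.154
[NO₂]² = 8.76×10⁻⁵ ⇒ [NO₂] = 0.00936 mol L⁻¹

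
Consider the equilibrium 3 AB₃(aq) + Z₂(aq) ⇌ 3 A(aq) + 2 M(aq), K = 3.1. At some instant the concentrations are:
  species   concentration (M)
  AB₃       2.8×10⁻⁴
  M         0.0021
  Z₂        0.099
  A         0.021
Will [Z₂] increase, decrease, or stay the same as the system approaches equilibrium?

increase

Q = [A]³·[M]² / ([AB₃]³·[Z₂]) = (0.021)³·(0.0021)² / ((2.8×10⁻⁴)³·(0.099)) = 19
Q = 19 > K = 3.1: net reverse reaction.
Z₂ is a reactant, so it increases.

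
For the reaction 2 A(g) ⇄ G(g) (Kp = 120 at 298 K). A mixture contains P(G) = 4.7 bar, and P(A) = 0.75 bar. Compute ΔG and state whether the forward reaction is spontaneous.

ΔG = -6.60 kJ/mol; the forward reaction is spontaneous

Qp = P(G) / P(A)² = (4.7) / (0.75)² = 8.36
ΔG = RT ln(Qp/Kp) = (8.314 J mol⁻¹ K⁻¹)(298 K) × ln(8.36/120)
   = (2.478 kJ/mol)(-2.664) = -6.60 kJ/mol
ΔG < 0, so the forward reaction is spontaneous (proceeds forward).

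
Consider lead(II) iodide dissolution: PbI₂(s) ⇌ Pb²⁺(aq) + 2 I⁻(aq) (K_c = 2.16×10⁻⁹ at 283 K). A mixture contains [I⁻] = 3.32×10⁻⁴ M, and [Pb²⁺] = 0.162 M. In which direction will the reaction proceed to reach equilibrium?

(PbI₂ is a pure solid — omitted from Q_c.)
Q_c = [Pb²⁺]·[I⁻]² = (0.162)·(3.32×10⁻⁴)² = 1.79×10⁻⁸
Q_c = 1.79×10⁻⁸ > K_c = 2.16×10⁻⁹, so the reverse reaction proceeds.

to the left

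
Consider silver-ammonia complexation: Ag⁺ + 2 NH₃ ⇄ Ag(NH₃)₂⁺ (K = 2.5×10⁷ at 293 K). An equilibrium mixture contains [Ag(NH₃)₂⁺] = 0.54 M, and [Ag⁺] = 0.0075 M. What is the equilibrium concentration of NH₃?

At equilibrium, K = [Ag(NH₃)₂⁺] / ([Ag⁺]·[NH₃]²) = 2.5×10⁷.
(0.54) / ((0.0075)·([NH₃])²) = 2.5×10⁷
[NH₃]² = 2.88×10⁻⁶ ⇒ [NH₃] = 0.0017 M

[NH₃] = 0.0017 M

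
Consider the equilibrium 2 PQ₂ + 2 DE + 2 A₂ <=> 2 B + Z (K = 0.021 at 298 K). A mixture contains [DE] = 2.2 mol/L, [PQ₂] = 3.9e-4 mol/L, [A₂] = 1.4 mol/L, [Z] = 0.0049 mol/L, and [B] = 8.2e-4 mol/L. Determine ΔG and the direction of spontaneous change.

Q = [B]²·[Z] / ([PQ₂]²·[DE]²·[A₂]²) = (8.2e-4)²·(0.0049) / ((3.9e-4)²·(2.2)²·(1.4)²) = 0.00228
ΔG = RT ln(Q/K) = (8.314 J mol⁻¹ K⁻¹)(298 K) × ln(0.00228/0.021)
   = (2.478 kJ/mol)(-2.220) = -5.50 kJ/mol
ΔG < 0, so the forward reaction is spontaneous (proceeds forward).

ΔG = -5.50 kJ/mol; the forward reaction is spontaneous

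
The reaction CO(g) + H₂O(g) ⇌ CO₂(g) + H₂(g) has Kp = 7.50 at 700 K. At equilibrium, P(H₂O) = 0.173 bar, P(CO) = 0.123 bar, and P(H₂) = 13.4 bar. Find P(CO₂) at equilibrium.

At equilibrium, Kp = P(CO₂)·P(H₂) / (P(CO)·P(H₂O)) = 7.50.
(P(CO₂))·(13.4) / ((0.123)·(0.173)) = 7.50
P(CO₂) = 0.0119 bar

P(CO₂) = 0.0119 bar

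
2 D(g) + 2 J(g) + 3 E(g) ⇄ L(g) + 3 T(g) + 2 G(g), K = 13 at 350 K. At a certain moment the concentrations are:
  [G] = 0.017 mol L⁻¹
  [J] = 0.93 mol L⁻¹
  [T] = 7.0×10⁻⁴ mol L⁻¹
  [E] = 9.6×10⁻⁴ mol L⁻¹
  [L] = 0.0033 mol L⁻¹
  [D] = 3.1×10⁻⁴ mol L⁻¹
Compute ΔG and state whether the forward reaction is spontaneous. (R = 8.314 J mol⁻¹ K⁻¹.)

ΔG = -3.12 kJ/mol; the forward reaction is spontaneous

Q = [L]·[T]³·[G]² / ([D]²·[J]²·[E]³) = (0.0033)·(7.0×10⁻⁴)³·(0.017)² / ((3.1×10⁻⁴)²·(0.93)²·(9.6×10⁻⁴)³) = 4.45
ΔG = RT ln(Q/K) = (8.314 J mol⁻¹ K⁻¹)(350 K) × ln(4.45/13)
   = (2.910 kJ/mol)(-1.072) = -3.12 kJ/mol
ΔG < 0, so the forward reaction is spontaneous (proceeds forward).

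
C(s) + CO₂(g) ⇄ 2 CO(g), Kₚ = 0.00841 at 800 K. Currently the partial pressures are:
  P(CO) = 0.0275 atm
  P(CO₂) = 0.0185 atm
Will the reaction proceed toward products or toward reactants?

in the reverse direction

(C is a pure solid — omitted from Qₚ.)
Qₚ = P(CO)² / P(CO₂) = (0.0275)² / (0.0185) = 0.0409
Qₚ = 0.0409 > Kₚ = 0.00841, so the reverse reaction proceeds.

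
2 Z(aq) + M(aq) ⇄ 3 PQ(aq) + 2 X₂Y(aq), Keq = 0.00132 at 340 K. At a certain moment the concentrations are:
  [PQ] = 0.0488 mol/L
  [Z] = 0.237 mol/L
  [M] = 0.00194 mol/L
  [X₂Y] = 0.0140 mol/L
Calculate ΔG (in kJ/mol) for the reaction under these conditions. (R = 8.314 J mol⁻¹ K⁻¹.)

Q = [PQ]³·[X₂Y]² / ([Z]²·[M]) = (0.0488)³·(0.0140)² / ((0.237)²·(0.00194)) = 2.09×10⁻⁴
ΔG = RT ln(Q/Keq) = (8.314 J mol⁻¹ K⁻¹)(340 K) × ln(2.09×10⁻⁴/0.00132)
   = (2.827 kJ/mol)(-1.843) = -5.21 kJ/mol
ΔG < 0, so the forward reaction is spontaneous (proceeds forward).

ΔG = -5.21 kJ/mol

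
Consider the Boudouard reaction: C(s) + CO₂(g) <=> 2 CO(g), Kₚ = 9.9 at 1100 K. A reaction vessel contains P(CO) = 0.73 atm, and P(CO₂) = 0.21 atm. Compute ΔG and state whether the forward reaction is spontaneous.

(C is a pure solid — omitted from Qₚ.)
Qₚ = P(CO)² / P(CO₂) = (0.73)² / (0.21) = 2.54
ΔG = RT ln(Qₚ/Kₚ) = (8.314 J mol⁻¹ K⁻¹)(1100 K) × ln(2.54/9.9)
   = (9.145 kJ/mol)(-1.360) = -12.4 kJ/mol
ΔG < 0, so the forward reaction is spontaneous (proceeds forward).

ΔG = -12.4 kJ/mol; the forward reaction is spontaneous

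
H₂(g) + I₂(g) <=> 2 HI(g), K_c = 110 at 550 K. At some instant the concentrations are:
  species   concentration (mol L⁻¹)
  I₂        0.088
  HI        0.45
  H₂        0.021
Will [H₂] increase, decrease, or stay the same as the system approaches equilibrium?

stay the same

Q_c = [HI]² / ([H₂]·[I₂]) = (0.45)² / ((0.021)·(0.088)) = 110
Q_c = 110 = K_c; the system is at equilibrium.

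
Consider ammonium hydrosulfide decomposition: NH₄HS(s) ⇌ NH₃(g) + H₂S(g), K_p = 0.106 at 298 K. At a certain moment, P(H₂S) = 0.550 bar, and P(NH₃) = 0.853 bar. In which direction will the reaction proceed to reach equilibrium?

(NH₄HS is a pure solid — omitted from Q_p.)
Q_p = P(NH₃)·P(H₂S) = (0.853)·(0.550) = 0.469
Q_p = 0.469 > K_p = 0.106, so the reverse reaction proceeds.

reverse (toward reactants)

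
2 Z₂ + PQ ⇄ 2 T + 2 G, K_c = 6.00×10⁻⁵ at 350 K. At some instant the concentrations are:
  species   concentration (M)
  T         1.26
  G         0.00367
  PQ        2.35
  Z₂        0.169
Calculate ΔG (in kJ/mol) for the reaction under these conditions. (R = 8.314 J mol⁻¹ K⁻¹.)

ΔG = 4.86 kJ/mol

Q_c = [T]²·[G]² / ([Z₂]²·[PQ]) = (1.26)²·(0.00367)² / ((0.169)²·(2.35)) = 3.19×10⁻⁴
ΔG = RT ln(Q_c/K_c) = (8.314 J mol⁻¹ K⁻¹)(350 K) × ln(3.19×10⁻⁴/6.00×10⁻⁵)
   = (2.910 kJ/mol)(1.671) = 4.86 kJ/mol
ΔG > 0, so the forward reaction is non-spontaneous (proceeds in reverse).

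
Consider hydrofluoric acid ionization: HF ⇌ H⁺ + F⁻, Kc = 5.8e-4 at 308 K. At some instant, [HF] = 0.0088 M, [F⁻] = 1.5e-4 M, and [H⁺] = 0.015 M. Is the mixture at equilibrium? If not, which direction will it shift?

Qc = [H⁺]·[F⁻] / [HF] = (0.015)·(1.5e-4) / (0.0088) = 2.6e-4
Qc = 2.6e-4 < Kc = 5.8e-4: net forward reaction.

no; Q < K, reaction proceeds forward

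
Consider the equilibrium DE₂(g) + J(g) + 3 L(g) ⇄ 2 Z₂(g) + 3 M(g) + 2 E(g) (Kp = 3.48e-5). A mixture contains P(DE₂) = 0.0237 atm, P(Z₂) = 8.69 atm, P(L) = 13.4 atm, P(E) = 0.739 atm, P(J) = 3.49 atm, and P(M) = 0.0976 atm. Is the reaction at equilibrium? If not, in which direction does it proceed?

Qp = P(Z₂)²·P(M)³·P(E)² / (P(DE₂)·P(J)·P(L)³) = (8.69)²·(0.0976)³·(0.739)² / ((0.0237)·(3.49)·(13.4)³) = 1.93e-4
Qp = 1.93e-4 > Kp = 3.48e-5, so the reverse reaction proceeds.

reverse (toward reactants)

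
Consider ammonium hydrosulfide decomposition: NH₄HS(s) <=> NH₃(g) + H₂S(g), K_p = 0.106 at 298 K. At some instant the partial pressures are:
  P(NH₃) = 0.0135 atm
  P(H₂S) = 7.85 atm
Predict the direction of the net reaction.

(NH₄HS is a pure solid — omitted from Q_p.)
Q_p = P(NH₃)·P(H₂S) = (0.0135)·(7.85) = 0.106
Q_p = 0.106 = K_p, so the system is already at equilibrium.

neither direction; the system is at equilibrium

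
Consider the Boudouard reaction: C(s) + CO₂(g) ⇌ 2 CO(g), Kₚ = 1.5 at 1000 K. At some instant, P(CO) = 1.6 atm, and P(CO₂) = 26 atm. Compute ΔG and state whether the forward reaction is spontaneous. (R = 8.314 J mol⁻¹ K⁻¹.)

(C is a pure solid — omitted from Qₚ.)
Qₚ = P(CO)² / P(CO₂) = (1.6)² / (26) = 0.0985
ΔG = RT ln(Qₚ/Kₚ) = (8.314 J mol⁻¹ K⁻¹)(1000 K) × ln(0.0985/1.5)
   = (8.314 kJ/mol)(-2.723) = -22.6 kJ/mol
ΔG < 0, so the forward reaction is spontaneous (proceeds forward).

ΔG = -22.6 kJ/mol; the forward reaction is spontaneous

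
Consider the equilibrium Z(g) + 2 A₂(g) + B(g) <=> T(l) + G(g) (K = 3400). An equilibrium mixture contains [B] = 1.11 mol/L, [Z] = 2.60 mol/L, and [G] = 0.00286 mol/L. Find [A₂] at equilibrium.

[A₂] = 5.40×10⁻⁴ mol/L

(T is a pure liquid — omitted from K.)
At equilibrium, K = [G] / ([Z]·[A₂]²·[B]) = 3400.
(0.00286) / ((2.60)·([A₂])²·(1.11)) = 3400
[A₂]² = 2.91×10⁻⁷ ⇒ [A₂] = 5.40×10⁻⁴ mol/L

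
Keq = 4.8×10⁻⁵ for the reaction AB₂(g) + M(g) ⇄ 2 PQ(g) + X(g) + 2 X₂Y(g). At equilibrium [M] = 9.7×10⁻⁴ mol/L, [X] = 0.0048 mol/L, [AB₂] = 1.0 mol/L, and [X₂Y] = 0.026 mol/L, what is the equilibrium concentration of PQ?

[PQ] = 0.12 mol/L

At equilibrium, Keq = [PQ]²·[X]·[X₂Y]² / ([AB₂]·[M]) = 4.8×10⁻⁵.
([PQ])²·(0.0048)·(0.026)² / ((1.0)·(9.7×10⁻⁴)) = 4.8×10⁻⁵
[PQ]² = 0.0143 ⇒ [PQ] = 0.12 mol/L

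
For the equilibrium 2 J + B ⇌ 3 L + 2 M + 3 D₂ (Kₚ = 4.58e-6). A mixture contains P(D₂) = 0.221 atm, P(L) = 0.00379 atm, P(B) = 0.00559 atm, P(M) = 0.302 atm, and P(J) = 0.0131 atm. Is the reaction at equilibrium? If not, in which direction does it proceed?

Qₚ = P(L)³·P(M)²·P(D₂)³ / (P(J)²·P(B)) = (0.00379)³·(0.302)²·(0.221)³ / ((0.0131)²·(0.00559)) = 5.59e-5
Qₚ = 5.59e-5 > Kₚ = 4.58e-6, so the reverse reaction proceeds.

reverse (toward reactants)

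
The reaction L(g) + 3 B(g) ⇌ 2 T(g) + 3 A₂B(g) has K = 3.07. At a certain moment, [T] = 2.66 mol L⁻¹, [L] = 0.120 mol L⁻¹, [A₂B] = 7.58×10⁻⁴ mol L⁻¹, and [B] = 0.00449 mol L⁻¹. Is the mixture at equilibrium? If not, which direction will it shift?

Q = [T]²·[A₂B]³ / ([L]·[B]³) = (2.66)²·(7.58×10⁻⁴)³ / ((0.120)·(0.00449)³) = 0.284
Q = 0.284 < K = 3.07: net forward reaction.

no; Q < K, reaction proceeds forward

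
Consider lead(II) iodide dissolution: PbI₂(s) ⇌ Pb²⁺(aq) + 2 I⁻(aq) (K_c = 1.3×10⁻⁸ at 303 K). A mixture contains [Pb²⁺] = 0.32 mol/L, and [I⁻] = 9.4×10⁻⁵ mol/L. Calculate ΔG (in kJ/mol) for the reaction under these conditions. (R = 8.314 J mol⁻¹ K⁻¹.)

(PbI₂ is a pure solid — omitted from Q_c.)
Q_c = [Pb²⁺]·[I⁻]² = (0.32)·(9.4×10⁻⁵)² = 2.83×10⁻⁹
ΔG = RT ln(Q_c/K_c) = (8.314 J mol⁻¹ K⁻¹)(303 K) × ln(2.83×10⁻⁹/1.3×10⁻⁸)
   = (2.519 kJ/mol)(-1.525) = -3.84 kJ/mol
ΔG < 0, so the forward reaction is spontaneous (proceeds forward).

ΔG = -3.84 kJ/mol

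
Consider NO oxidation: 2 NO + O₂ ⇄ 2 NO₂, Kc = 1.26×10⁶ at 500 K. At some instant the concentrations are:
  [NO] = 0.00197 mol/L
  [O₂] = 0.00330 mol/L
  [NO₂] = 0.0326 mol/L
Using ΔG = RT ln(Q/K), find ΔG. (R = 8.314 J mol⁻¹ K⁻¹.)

Qc = [NO₂]² / ([NO]²·[O₂]) = (0.0326)² / ((0.00197)²·(0.00330)) = 83000
ΔG = RT ln(Qc/Kc) = (8.314 J mol⁻¹ K⁻¹)(500 K) × ln(83000/1.26×10⁶)
   = (4.157 kJ/mol)(-2.720) = -11.3 kJ/mol
ΔG < 0, so the forward reaction is spontaneous (proceeds forward).

ΔG = -11.3 kJ/mol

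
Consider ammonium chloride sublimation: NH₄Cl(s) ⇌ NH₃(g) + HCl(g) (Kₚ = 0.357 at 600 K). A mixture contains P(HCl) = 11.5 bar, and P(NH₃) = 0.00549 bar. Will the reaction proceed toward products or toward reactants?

forward (toward products)

(NH₄Cl is a pure solid — omitted from Qₚ.)
Qₚ = P(NH₃)·P(HCl) = (0.00549)·(11.5) = 0.0631
Qₚ = 0.0631 < Kₚ = 0.357, so the forward reaction proceeds.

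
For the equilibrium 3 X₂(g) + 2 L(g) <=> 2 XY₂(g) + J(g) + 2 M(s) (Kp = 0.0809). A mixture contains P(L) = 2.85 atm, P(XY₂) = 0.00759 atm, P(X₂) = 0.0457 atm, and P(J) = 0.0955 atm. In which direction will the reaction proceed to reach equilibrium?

forward (toward products)

(M is a pure solid — omitted from Qp.)
Qp = P(XY₂)²·P(J) / (P(X₂)³·P(L)²) = (0.00759)²·(0.0955) / ((0.0457)³·(2.85)²) = 0.00710
Qp = 0.00710 < Kp = 0.0809, so the forward reaction proceeds.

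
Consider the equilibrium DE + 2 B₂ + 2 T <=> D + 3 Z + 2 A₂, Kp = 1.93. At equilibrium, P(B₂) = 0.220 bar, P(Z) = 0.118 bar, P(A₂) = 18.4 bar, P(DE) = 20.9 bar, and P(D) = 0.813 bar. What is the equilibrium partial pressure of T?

At equilibrium, Kp = P(D)·P(Z)³·P(A₂)² / (P(DE)·P(B₂)²·P(T)²) = 1.93.
(0.813)·(0.118)³·(18.4)² / ((20.9)·(0.220)²·(P(T))²) = 1.93
P(T)² = 0.232 ⇒ P(T) = 0.481 bar

P(T) = 0.481 bar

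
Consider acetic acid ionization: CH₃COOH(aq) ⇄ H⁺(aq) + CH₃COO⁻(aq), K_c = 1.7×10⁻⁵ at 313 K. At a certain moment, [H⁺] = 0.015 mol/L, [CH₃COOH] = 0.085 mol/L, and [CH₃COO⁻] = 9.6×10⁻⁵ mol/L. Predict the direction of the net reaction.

no net change (already at equilibrium)

Q_c = [H⁺]·[CH₃COO⁻] / [CH₃COOH] = (0.015)·(9.6×10⁻⁵) / (0.085) = 1.7×10⁻⁵
Q_c = 1.7×10⁻⁵ = K_c, so the system is already at equilibrium.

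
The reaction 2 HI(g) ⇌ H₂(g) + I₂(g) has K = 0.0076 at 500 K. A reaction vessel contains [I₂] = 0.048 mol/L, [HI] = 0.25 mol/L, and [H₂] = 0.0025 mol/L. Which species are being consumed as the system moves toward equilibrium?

Q = [H₂]·[I₂] / [HI]² = (0.0025)·(0.048) / (0.25)² = 0.0019
Q = 0.0019 < K = 0.0076: net forward reaction.

HI (reactants)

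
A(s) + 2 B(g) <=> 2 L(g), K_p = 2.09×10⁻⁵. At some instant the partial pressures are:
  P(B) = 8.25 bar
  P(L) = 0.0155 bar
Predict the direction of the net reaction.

(A is a pure solid — omitted from Q_p.)
Q_p = P(L)² / P(B)² = (0.0155)² / (8.25)² = 3.53×10⁻⁶
Q_p = 3.53×10⁻⁶ < K_p = 2.09×10⁻⁵, so the forward reaction proceeds.

forward (toward products)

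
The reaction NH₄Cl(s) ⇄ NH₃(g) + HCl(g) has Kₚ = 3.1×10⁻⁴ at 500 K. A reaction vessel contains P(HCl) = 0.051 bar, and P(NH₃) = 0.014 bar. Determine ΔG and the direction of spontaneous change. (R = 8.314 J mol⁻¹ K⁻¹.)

(NH₄Cl is a pure solid — omitted from Qₚ.)
Qₚ = P(NH₃)·P(HCl) = (0.014)·(0.051) = 7.14×10⁻⁴
ΔG = RT ln(Qₚ/Kₚ) = (8.314 J mol⁻¹ K⁻¹)(500 K) × ln(7.14×10⁻⁴/3.1×10⁻⁴)
   = (4.157 kJ/mol)(0.8343) = 3.47 kJ/mol
ΔG > 0, so the forward reaction is non-spontaneous (proceeds in reverse).

ΔG = 3.47 kJ/mol; the forward reaction is non-spontaneous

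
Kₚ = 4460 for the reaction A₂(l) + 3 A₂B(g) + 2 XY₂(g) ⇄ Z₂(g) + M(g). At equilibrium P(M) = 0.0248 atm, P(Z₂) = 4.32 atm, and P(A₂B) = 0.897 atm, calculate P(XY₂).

(A₂ is a pure liquid — omitted from Kₚ.)
At equilibrium, Kₚ = P(Z₂)·P(M) / (P(A₂B)³·P(XY₂)²) = 4460.
(4.32)·(0.0248) / ((0.897)³·(P(XY₂))²) = 4460
P(XY₂)² = 3.33×10⁻⁵ ⇒ P(XY₂) = 0.00577 atm

P(XY₂) = 0.00577 atm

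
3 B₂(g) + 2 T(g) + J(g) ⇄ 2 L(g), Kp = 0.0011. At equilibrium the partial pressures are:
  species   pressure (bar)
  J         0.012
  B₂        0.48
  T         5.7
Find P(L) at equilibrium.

At equilibrium, Kp = P(L)² / (P(B₂)³·P(T)²·P(J)) = 0.0011.
(P(L))² / ((0.48)³·(5.7)²·(0.012)) = 0.0011
P(L)² = 4.74e-5 ⇒ P(L) = 0.0069 bar

P(L) = 0.0069 bar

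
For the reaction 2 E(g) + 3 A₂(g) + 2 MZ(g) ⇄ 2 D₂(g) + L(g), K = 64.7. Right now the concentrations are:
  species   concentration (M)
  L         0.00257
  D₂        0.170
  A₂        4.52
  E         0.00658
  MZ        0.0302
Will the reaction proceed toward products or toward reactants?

forward (toward products)

Q = [D₂]²·[L] / ([E]²·[A₂]³·[MZ]²) = (0.170)²·(0.00257) / ((0.00658)²·(4.52)³·(0.0302)²) = 20.4
Q = 20.4 < K = 64.7, so the forward reaction proceeds.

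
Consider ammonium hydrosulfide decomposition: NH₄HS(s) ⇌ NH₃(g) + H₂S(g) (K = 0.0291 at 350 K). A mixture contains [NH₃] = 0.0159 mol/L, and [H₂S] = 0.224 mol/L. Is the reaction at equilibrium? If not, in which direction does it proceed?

toward products

(NH₄HS is a pure solid — omitted from Q.)
Q = [NH₃]·[H₂S] = (0.0159)·(0.224) = 0.00356
Q = 0.00356 < K = 0.0291, so the forward reaction proceeds.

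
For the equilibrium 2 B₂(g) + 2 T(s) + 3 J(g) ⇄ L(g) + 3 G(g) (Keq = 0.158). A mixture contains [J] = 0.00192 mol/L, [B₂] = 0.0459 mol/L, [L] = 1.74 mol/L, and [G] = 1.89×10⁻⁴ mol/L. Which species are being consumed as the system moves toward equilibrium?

(T is a pure solid — omitted from Q.)
Q = [L]·[G]³ / ([B₂]²·[J]³) = (1.74)·(1.89×10⁻⁴)³ / ((0.0459)²·(0.00192)³) = 0.788
Q = 0.788 > Keq = 0.158: net reverse reaction.

L, G (products)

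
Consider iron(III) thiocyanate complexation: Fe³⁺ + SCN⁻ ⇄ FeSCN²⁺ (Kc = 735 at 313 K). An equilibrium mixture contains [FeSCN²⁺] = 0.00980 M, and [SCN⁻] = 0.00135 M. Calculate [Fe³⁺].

[Fe³⁺] = 0.00988 M

At equilibrium, Kc = [FeSCN²⁺] / ([Fe³⁺]·[SCN⁻]) = 735.
(0.00980) / (([Fe³⁺])·(0.00135)) = 735
[Fe³⁺] = 0.00988 M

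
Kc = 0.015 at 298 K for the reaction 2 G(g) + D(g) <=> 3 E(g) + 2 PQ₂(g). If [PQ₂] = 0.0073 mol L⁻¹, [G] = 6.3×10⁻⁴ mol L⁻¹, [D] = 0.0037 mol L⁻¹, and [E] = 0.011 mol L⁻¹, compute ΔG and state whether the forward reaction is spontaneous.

ΔG = 2.90 kJ/mol; the forward reaction is non-spontaneous

Qc = [E]³·[PQ₂]² / ([G]²·[D]) = (0.011)³·(0.0073)² / ((6.3×10⁻⁴)²·(0.0037)) = 0.0483
ΔG = RT ln(Qc/Kc) = (8.314 J mol⁻¹ K⁻¹)(298 K) × ln(0.0483/0.015)
   = (2.478 kJ/mol)(1.169) = 2.90 kJ/mol
ΔG > 0, so the forward reaction is non-spontaneous (proceeds in reverse).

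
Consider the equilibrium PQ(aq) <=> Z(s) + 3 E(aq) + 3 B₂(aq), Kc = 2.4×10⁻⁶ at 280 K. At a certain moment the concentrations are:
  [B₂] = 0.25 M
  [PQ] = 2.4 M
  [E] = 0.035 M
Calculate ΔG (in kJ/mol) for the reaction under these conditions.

ΔG = -5.01 kJ/mol

(Z is a pure solid — omitted from Qc.)
Qc = [E]³·[B₂]³ / [PQ] = (0.035)³·(0.25)³ / (2.4) = 2.79×10⁻⁷
ΔG = RT ln(Qc/Kc) = (8.314 J mol⁻¹ K⁻¹)(280 K) × ln(2.79×10⁻⁷/2.4×10⁻⁶)
   = (2.328 kJ/mol)(-2.152) = -5.01 kJ/mol
ΔG < 0, so the forward reaction is spontaneous (proceeds forward).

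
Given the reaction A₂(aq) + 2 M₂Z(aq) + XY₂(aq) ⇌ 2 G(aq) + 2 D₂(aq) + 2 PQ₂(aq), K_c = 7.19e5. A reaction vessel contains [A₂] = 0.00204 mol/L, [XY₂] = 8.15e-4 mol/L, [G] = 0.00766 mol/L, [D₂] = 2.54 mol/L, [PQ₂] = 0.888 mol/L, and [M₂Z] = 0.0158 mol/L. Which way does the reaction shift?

neither direction; the system is at equilibrium

Q_c = [G]²·[D₂]²·[PQ₂]² / ([A₂]·[M₂Z]²·[XY₂]) = (0.00766)²·(2.54)²·(0.888)² / ((0.00204)·(0.0158)²·(8.15e-4)) = 7.19e5
Q_c = 7.19e5 = K_c, so the system is already at equilibrium.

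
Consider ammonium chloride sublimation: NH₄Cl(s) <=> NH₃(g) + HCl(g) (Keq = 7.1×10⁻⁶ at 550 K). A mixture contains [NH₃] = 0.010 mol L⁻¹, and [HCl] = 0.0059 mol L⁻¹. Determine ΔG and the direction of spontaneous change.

ΔG = 9.68 kJ/mol; the forward reaction is non-spontaneous

(NH₄Cl is a pure solid — omitted from Q.)
Q = [NH₃]·[HCl] = (0.010)·(0.0059) = 5.90×10⁻⁵
ΔG = RT ln(Q/Keq) = (8.314 J mol⁻¹ K⁻¹)(550 K) × ln(5.90×10⁻⁵/7.1×10⁻⁶)
   = (4.573 kJ/mol)(2.117) = 9.68 kJ/mol
ΔG > 0, so the forward reaction is non-spontaneous (proceeds in reverse).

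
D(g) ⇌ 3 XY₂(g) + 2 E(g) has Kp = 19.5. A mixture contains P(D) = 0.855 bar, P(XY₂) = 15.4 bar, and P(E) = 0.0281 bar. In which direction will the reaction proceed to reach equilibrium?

Qp = P(XY₂)³·P(E)² / P(D) = (15.4)³·(0.0281)² / (0.855) = 3.37
Qp = 3.37 < Kp = 19.5, so the forward reaction proceeds.

in the forward direction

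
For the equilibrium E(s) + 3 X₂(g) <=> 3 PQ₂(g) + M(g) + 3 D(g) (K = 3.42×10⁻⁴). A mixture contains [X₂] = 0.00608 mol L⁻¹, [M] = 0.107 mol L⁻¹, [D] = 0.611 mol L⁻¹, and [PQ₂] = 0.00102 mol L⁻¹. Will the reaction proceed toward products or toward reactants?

(E is a pure solid — omitted from Q.)
Q = [PQ₂]³·[M]·[D]³ / [X₂]³ = (0.00102)³·(0.107)·(0.611)³ / (0.00608)³ = 1.15×10⁻⁴
Q = 1.15×10⁻⁴ < K = 3.42×10⁻⁴, so the forward reaction proceeds.

to the right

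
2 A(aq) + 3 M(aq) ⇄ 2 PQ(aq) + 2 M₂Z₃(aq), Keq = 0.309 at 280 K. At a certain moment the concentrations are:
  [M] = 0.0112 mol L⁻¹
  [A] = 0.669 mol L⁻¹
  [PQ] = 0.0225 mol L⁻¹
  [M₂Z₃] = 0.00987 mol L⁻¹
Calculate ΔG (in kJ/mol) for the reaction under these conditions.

ΔG = -3.19 kJ/mol

Q = [PQ]²·[M₂Z₃]² / ([A]²·[M]³) = (0.0225)²·(0.00987)² / ((0.669)²·(0.0112)³) = 0.0784
ΔG = RT ln(Q/Keq) = (8.314 J mol⁻¹ K⁻¹)(280 K) × ln(0.0784/0.309)
   = (2.328 kJ/mol)(-1.372) = -3.19 kJ/mol
ΔG < 0, so the forward reaction is spontaneous (proceeds forward).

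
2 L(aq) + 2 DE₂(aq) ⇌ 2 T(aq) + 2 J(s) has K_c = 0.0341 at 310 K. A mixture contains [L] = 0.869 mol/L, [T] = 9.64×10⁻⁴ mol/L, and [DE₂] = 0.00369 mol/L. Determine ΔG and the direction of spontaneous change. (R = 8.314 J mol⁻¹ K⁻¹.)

ΔG = 2.51 kJ/mol; the forward reaction is non-spontaneous

(J is a pure solid — omitted from Q_c.)
Q_c = [T]² / ([L]²·[DE₂]²) = (9.64×10⁻⁴)² / ((0.869)²·(0.00369)²) = 0.0904
ΔG = RT ln(Q_c/K_c) = (8.314 J mol⁻¹ K⁻¹)(310 K) × ln(0.0904/0.0341)
   = (2.577 kJ/mol)(0.9749) = 2.51 kJ/mol
ΔG > 0, so the forward reaction is non-spontaneous (proceeds in reverse).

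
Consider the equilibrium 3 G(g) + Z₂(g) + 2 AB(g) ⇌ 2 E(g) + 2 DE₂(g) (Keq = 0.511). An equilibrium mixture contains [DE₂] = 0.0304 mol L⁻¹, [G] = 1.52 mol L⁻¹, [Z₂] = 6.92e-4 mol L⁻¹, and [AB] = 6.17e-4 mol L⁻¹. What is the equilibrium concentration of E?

[E] = 7.15e-4 mol L⁻¹

At equilibrium, Keq = [E]²·[DE₂]² / ([G]³·[Z₂]·[AB]²) = 0.511.
([E])²·(0.0304)² / ((1.52)³·(6.92e-4)·(6.17e-4)²) = 0.511
[E]² = 5.12e-7 ⇒ [E] = 7.15e-4 mol L⁻¹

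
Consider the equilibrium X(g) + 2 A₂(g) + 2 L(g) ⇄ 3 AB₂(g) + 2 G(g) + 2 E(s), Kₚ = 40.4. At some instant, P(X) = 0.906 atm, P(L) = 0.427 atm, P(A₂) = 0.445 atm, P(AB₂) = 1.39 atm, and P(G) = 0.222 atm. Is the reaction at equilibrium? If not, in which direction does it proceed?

(E is a pure solid — omitted from Qₚ.)
Qₚ = P(AB₂)³·P(G)² / (P(X)·P(A₂)²·P(L)²) = (1.39)³·(0.222)² / ((0.906)·(0.445)²·(0.427)²) = 4.05
Qₚ = 4.05 < Kₚ = 40.4, so the forward reaction proceeds.

to the right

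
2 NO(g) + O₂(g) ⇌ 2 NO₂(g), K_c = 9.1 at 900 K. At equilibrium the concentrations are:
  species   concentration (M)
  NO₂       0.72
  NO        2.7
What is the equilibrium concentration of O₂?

At equilibrium, K_c = [NO₂]² / ([NO]²·[O₂]) = 9.1.
(0.72)² / ((2.7)²·([O₂])) = 9.1
[O₂] = 0.00781 = 0.0078 M

[O₂] = 0.0078 M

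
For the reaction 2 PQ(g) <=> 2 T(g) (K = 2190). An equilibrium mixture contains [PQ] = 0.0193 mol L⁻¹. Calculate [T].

[T] = 0.903 mol L⁻¹

At equilibrium, K = [T]² / [PQ]² = 2190.
([T])² / (0.0193)² = 2190
[T]² = 0.816 ⇒ [T] = 0.903 mol L⁻¹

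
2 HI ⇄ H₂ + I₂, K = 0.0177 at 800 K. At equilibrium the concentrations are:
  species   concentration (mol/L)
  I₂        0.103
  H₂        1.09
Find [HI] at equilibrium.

[HI] = 2.52 mol/L

At equilibrium, K = [H₂]·[I₂] / [HI]² = 0.0177.
(1.09)·(0.103) / ([HI])² = 0.0177
[HI]² = 6.34 ⇒ [HI] = 2.52 mol/L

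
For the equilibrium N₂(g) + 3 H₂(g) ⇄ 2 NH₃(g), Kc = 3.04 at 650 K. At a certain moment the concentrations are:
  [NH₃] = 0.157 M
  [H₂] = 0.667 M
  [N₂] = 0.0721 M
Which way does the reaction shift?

toward products

Qc = [NH₃]² / ([N₂]·[H₂]³) = (0.157)² / ((0.0721)·(0.667)³) = 1.15
Qc = 1.15 < Kc = 3.04, so the forward reaction proceeds.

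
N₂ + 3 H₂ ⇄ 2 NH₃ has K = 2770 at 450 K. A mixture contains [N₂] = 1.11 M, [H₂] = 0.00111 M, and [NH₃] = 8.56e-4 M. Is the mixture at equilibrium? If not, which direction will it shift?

Q = [NH₃]² / ([N₂]·[H₂]³) = (8.56e-4)² / ((1.11)·(0.00111)³) = 483
Q = 483 < K = 2770: net forward reaction.

no; Q < K, reaction proceeds forward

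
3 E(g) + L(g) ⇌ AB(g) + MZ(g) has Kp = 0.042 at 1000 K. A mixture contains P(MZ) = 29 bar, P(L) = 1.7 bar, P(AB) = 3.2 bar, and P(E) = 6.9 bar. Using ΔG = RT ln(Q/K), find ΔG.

ΔG = 11.4 kJ/mol

Qp = P(AB)·P(MZ) / (P(E)³·P(L)) = (3.2)·(29) / ((6.9)³·(1.7)) = 0.166
ΔG = RT ln(Qp/Kp) = (8.314 J mol⁻¹ K⁻¹)(1000 K) × ln(0.166/0.042)
   = (8.314 kJ/mol)(1.374) = 11.4 kJ/mol
ΔG > 0, so the forward reaction is non-spontaneous (proceeds in reverse).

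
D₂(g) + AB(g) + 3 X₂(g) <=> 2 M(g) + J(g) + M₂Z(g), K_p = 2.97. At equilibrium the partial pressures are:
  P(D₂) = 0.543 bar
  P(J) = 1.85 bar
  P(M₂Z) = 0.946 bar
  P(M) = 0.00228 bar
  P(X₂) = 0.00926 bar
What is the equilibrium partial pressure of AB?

At equilibrium, K_p = P(M)²·P(J)·P(M₂Z) / (P(D₂)·P(AB)·P(X₂)³) = 2.97.
(0.00228)²·(1.85)·(0.946) / ((0.543)·(P(AB))·(0.00926)³) = 2.97
P(AB) = 7.10 bar

P(AB) = 7.10 bar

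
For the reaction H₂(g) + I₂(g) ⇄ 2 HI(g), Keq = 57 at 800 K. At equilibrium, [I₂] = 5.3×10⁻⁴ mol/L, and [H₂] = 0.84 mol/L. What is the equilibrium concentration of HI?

[HI] = 0.16 mol/L

At equilibrium, Keq = [HI]² / ([H₂]·[I₂]) = 57.
([HI])² / ((0.84)·(5.3×10⁻⁴)) = 57
[HI]² = 0.0254 ⇒ [HI] = 0.16 mol/L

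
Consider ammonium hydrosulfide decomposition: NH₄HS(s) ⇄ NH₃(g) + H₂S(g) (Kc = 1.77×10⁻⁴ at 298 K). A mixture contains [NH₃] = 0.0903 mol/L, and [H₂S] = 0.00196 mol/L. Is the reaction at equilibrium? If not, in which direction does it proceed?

(NH₄HS is a pure solid — omitted from Qc.)
Qc = [NH₃]·[H₂S] = (0.0903)·(0.00196) = 1.77×10⁻⁴
Qc = 1.77×10⁻⁴ = Kc, so the system is already at equilibrium.

at equilibrium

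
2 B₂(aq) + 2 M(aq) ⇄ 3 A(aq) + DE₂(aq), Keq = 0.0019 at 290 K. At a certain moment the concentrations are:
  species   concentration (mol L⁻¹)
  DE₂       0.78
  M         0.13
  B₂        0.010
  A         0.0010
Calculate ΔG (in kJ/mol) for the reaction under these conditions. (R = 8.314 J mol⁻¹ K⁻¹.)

ΔG = -3.41 kJ/mol

Q = [A]³·[DE₂] / ([B₂]²·[M]²) = (0.0010)³·(0.78) / ((0.010)²·(0.13)²) = 4.62×10⁻⁴
ΔG = RT ln(Q/Keq) = (8.314 J mol⁻¹ K⁻¹)(290 K) × ln(4.62×10⁻⁴/0.0019)
   = (2.411 kJ/mol)(-1.414) = -3.41 kJ/mol
ΔG < 0, so the forward reaction is spontaneous (proceeds forward).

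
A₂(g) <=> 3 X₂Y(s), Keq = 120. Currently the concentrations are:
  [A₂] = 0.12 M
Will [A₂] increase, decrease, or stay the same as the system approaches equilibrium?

(X₂Y is a pure solid — omitted from Q.)
Q = 1 / [A₂] = 1 / (0.12) = 8.3
Q = 8.3 < Keq = 120: net forward reaction.
A₂ is a reactant, so it decreases.

decrease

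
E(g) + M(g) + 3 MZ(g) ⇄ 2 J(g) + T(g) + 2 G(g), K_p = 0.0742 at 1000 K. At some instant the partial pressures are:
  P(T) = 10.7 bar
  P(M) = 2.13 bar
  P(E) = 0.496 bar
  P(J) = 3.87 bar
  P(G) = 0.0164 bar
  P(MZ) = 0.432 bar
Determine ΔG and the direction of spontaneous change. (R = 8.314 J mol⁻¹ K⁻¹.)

ΔG = 16.0 kJ/mol; the forward reaction is non-spontaneous

Q_p = P(J)²·P(T)·P(G)² / (P(E)·P(M)·P(MZ)³) = (3.87)²·(10.7)·(0.0164)² / ((0.496)·(2.13)·(0.432)³) = 0.506
ΔG = RT ln(Q_p/K_p) = (8.314 J mol⁻¹ K⁻¹)(1000 K) × ln(0.506/0.0742)
   = (8.314 kJ/mol)(1.920) = 16.0 kJ/mol
ΔG > 0, so the forward reaction is non-spontaneous (proceeds in reverse).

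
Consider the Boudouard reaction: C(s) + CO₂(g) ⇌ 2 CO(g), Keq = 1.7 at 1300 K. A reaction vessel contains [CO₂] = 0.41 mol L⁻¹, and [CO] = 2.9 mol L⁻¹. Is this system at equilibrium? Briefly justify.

no; Q > K, reaction proceeds in reverse

(C is a pure solid — omitted from Q.)
Q = [CO]² / [CO₂] = (2.9)² / (0.41) = 21
Q = 21 > Keq = 1.7: net reverse reaction.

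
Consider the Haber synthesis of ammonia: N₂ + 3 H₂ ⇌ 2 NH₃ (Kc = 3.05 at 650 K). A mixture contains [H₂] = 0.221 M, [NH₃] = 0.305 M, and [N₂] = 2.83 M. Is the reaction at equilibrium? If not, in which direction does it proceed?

Qc = [NH₃]² / ([N₂]·[H₂]³) = (0.305)² / ((2.83)·(0.221)³) = 3.05
Qc = 3.05 = Kc, so the system is already at equilibrium.

neither direction; the system is at equilibrium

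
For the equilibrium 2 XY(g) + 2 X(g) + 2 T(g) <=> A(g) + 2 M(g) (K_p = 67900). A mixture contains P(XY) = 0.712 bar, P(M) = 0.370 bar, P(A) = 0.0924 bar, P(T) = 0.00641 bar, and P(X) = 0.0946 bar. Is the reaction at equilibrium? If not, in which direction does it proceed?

neither direction; the system is at equilibrium

Q_p = P(A)·P(M)² / (P(XY)²·P(X)²·P(T)²) = (0.0924)·(0.370)² / ((0.712)²·(0.0946)²·(0.00641)²) = 67900
Q_p = 67900 = K_p, so the system is already at equilibrium.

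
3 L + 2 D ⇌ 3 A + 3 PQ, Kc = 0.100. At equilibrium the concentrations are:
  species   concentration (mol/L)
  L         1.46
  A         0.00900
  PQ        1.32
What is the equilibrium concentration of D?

[D] = 0.00232 mol/L

At equilibrium, Kc = [A]³·[PQ]³ / ([L]³·[D]²) = 0.100.
(0.00900)³·(1.32)³ / ((1.46)³·([D])²) = 0.100
[D]² = 5.39×10⁻⁶ ⇒ [D] = 0.00232 mol/L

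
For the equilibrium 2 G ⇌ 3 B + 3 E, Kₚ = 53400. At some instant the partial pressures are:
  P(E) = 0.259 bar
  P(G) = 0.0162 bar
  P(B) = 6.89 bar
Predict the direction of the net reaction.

in the forward direction

Qₚ = P(B)³·P(E)³ / P(G)² = (6.89)³·(0.259)³ / (0.0162)² = 21700
Qₚ = 21700 < Kₚ = 53400, so the forward reaction proceeds.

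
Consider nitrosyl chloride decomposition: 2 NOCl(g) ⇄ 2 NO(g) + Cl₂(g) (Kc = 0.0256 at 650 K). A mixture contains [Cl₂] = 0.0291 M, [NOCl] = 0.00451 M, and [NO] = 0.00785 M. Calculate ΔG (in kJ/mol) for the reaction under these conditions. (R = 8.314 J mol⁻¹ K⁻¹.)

ΔG = 6.68 kJ/mol

Qc = [NO]²·[Cl₂] / [NOCl]² = (0.00785)²·(0.0291) / (0.00451)² = 0.0882
ΔG = RT ln(Qc/Kc) = (8.314 J mol⁻¹ K⁻¹)(650 K) × ln(0.0882/0.0256)
   = (5.404 kJ/mol)(1.237) = 6.68 kJ/mol
ΔG > 0, so the forward reaction is non-spontaneous (proceeds in reverse).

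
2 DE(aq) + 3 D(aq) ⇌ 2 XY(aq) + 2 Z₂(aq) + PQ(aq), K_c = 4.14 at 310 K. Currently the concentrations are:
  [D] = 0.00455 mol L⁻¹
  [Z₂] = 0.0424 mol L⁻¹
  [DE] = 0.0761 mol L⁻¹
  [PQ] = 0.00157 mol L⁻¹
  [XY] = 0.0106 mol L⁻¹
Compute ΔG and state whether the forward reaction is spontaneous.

ΔG = -5.06 kJ/mol; the forward reaction is spontaneous

Q_c = [XY]²·[Z₂]²·[PQ] / ([DE]²·[D]³) = (0.0106)²·(0.0424)²·(0.00157) / ((0.0761)²·(0.00455)³) = 0.581
ΔG = RT ln(Q_c/K_c) = (8.314 J mol⁻¹ K⁻¹)(310 K) × ln(0.581/4.14)
   = (2.577 kJ/mol)(-1.964) = -5.06 kJ/mol
ΔG < 0, so the forward reaction is spontaneous (proceeds forward).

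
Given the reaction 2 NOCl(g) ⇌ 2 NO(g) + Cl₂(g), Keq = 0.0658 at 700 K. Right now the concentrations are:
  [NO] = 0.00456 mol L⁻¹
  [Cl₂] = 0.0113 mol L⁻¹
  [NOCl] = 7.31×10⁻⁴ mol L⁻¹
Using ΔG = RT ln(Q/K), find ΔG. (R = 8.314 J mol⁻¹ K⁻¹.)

ΔG = 11.1 kJ/mol

Q = [NO]²·[Cl₂] / [NOCl]² = (0.00456)²·(0.0113) / (7.31×10⁻⁴)² = 0.440
ΔG = RT ln(Q/Keq) = (8.314 J mol⁻¹ K⁻¹)(700 K) × ln(0.440/0.0658)
   = (5.820 kJ/mol)(1.900) = 11.1 kJ/mol
ΔG > 0, so the forward reaction is non-spontaneous (proceeds in reverse).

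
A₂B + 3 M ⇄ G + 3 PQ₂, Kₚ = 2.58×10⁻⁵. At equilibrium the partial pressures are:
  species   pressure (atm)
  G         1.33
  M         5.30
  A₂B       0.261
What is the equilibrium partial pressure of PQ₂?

P(PQ₂) = 0.0910 atm

At equilibrium, Kₚ = P(G)·P(PQ₂)³ / (P(A₂B)·P(M)³) = 2.58×10⁻⁵.
(1.33)·(P(PQ₂))³ / ((0.261)·(5.30)³) = 2.58×10⁻⁵
P(PQ₂)³ = 7.54×10⁻⁴ ⇒ P(PQ₂) = 0.0910 atm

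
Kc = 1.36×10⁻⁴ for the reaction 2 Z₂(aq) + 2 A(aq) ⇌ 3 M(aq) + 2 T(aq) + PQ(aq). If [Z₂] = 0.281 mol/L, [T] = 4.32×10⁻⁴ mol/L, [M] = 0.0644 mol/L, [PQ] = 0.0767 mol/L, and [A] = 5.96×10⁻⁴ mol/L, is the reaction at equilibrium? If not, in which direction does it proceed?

Qc = [M]³·[T]²·[PQ] / ([Z₂]²·[A]²) = (0.0644)³·(4.32×10⁻⁴)²·(0.0767) / ((0.281)²·(5.96×10⁻⁴)²) = 1.36×10⁻⁴
Qc = 1.36×10⁻⁴ = Kc, so the system is already at equilibrium.

no net change (already at equilibrium)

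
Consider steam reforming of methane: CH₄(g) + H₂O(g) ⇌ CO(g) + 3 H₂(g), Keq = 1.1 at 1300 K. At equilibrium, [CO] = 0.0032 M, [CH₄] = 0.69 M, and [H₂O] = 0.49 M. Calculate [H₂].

At equilibrium, Keq = [CO]·[H₂]³ / ([CH₄]·[H₂O]) = 1.1.
(0.0032)·([H₂])³ / ((0.69)·(0.49)) = 1.1
[H₂]³ = 116 ⇒ [H₂] = 4.9 M

[H₂] = 4.9 M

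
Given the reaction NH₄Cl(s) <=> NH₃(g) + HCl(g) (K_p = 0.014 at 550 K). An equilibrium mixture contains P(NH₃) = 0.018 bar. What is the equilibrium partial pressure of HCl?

P(HCl) = 0.78 bar

(NH₄Cl is a pure solid — omitted from K_p.)
At equilibrium, K_p = P(NH₃)·P(HCl) = 0.014.
(0.018)·(P(HCl)) = 0.014
P(HCl) = 0.778 = 0.78 bar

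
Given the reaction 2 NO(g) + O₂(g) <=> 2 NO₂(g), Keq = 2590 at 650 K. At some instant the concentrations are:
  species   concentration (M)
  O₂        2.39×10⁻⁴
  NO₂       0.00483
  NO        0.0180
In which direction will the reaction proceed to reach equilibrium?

Q = [NO₂]² / ([NO]²·[O₂]) = (0.00483)² / ((0.0180)²·(2.39×10⁻⁴)) = 301
Q = 301 < Keq = 2590, so the forward reaction proceeds.

toward products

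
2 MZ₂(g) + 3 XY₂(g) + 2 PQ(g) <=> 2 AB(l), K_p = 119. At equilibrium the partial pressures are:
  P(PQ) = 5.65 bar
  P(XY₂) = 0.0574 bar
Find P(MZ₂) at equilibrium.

(AB is a pure liquid — omitted from K_p.)
At equilibrium, K_p = 1 / (P(MZ₂)²·P(XY₂)³·P(PQ)²) = 119.
1 / ((P(MZ₂))²·(0.0574)³·(5.65)²) = 119
P(MZ₂)² = 1.39 ⇒ P(MZ₂) = 1.18 bar

P(MZ₂) = 1.18 bar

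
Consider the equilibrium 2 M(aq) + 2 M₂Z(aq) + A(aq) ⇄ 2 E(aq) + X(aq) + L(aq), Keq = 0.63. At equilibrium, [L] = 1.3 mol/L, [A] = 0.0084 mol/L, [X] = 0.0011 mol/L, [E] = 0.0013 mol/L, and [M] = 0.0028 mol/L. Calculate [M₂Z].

At equilibrium, Keq = [E]²·[X]·[L] / ([M]²·[M₂Z]²·[A]) = 0.63.
(0.0013)²·(0.0011)·(1.3) / ((0.0028)²·([M₂Z])²·(0.0084)) = 0.63
[M₂Z]² = 0.0582 ⇒ [M₂Z] = 0.24 mol/L

[M₂Z] = 0.24 mol/L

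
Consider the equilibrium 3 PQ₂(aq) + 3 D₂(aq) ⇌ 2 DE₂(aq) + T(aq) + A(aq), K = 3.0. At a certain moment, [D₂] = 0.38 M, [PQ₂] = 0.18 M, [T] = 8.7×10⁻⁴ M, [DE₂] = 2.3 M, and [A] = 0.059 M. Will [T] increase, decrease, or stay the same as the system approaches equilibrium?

increase

Q = [DE₂]²·[T]·[A] / ([PQ₂]³·[D₂]³) = (2.3)²·(8.7×10⁻⁴)·(0.059) / ((0.18)³·(0.38)³) = 0.85
Q = 0.85 < K = 3.0: net forward reaction.
T is a product, so it increases.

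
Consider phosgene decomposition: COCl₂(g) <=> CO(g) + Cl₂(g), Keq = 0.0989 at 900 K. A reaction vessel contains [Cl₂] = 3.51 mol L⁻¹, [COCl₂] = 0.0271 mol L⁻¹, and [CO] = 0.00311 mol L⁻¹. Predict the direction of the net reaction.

Q = [CO]·[Cl₂] / [COCl₂] = (0.00311)·(3.51) / (0.0271) = 0.403
Q = 0.403 > Keq = 0.0989, so the reverse reaction proceeds.

in the reverse direction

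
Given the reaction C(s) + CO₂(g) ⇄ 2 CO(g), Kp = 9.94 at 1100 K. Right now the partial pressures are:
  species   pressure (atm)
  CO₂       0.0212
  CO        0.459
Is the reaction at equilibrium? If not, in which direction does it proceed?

at equilibrium

(C is a pure solid — omitted from Qp.)
Qp = P(CO)² / P(CO₂) = (0.459)² / (0.0212) = 9.94
Qp = 9.94 = Kp, so the system is already at equilibrium.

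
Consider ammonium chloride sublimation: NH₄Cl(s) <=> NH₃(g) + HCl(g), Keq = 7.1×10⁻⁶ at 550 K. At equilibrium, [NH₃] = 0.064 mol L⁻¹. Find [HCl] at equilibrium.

[HCl] = 1.1×10⁻⁴ mol L⁻¹

(NH₄Cl is a pure solid — omitted from Keq.)
At equilibrium, Keq = [NH₃]·[HCl] = 7.1×10⁻⁶.
(0.064)·([HCl]) = 7.1×10⁻⁶
[HCl] = 1.11×10⁻⁴ = 1.1×10⁻⁴ mol L⁻¹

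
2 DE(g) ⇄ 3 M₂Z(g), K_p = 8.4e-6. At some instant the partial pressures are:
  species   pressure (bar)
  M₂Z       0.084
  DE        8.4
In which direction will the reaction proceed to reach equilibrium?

neither direction; the system is at equilibrium

Q_p = P(M₂Z)³ / P(DE)² = (0.084)³ / (8.4)² = 8.4e-6
Q_p = 8.4e-6 = K_p, so the system is already at equilibrium.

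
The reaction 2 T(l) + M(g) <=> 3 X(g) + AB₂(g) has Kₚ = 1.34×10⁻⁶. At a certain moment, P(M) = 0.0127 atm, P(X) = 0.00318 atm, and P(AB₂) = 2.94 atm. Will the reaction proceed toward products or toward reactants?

to the left

(T is a pure liquid — omitted from Qₚ.)
Qₚ = P(X)³·P(AB₂) / P(M) = (0.00318)³·(2.94) / (0.0127) = 7.44×10⁻⁶
Qₚ = 7.44×10⁻⁶ > Kₚ = 1.34×10⁻⁶, so the reverse reaction proceeds.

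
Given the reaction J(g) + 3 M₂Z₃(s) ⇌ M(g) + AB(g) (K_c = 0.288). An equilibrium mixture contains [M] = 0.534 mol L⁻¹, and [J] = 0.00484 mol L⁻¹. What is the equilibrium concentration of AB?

(M₂Z₃ is a pure solid — omitted from K_c.)
At equilibrium, K_c = [M]·[AB] / [J] = 0.288.
(0.534)·([AB]) / (0.00484) = 0.288
[AB] = 0.00261 mol L⁻¹

[AB] = 0.00261 mol L⁻¹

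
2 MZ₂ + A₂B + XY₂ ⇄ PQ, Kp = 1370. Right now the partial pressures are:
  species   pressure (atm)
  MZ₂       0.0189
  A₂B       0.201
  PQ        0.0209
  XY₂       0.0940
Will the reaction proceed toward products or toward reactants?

Qp = P(PQ) / (P(MZ₂)²·P(A₂B)·P(XY₂)) = (0.0209) / ((0.0189)²·(0.201)·(0.0940)) = 3100
Qp = 3100 > Kp = 1370, so the reverse reaction proceeds.

in the reverse direction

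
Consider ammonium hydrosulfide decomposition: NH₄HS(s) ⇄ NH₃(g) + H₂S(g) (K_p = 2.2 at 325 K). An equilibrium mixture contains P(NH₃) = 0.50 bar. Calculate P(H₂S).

(NH₄HS is a pure solid — omitted from K_p.)
At equilibrium, K_p = P(NH₃)·P(H₂S) = 2.2.
(0.50)·(P(H₂S)) = 2.2
P(H₂S) = 4.40 = 4.4 bar

P(H₂S) = 4.4 bar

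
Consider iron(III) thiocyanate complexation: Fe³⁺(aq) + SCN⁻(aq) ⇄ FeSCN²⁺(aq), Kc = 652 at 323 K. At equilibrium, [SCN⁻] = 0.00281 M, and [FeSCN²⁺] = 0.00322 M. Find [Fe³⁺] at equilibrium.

[Fe³⁺] = 0.00176 M

At equilibrium, Kc = [FeSCN²⁺] / ([Fe³⁺]·[SCN⁻]) = 652.
(0.00322) / (([Fe³⁺])·(0.00281)) = 652
[Fe³⁺] = 0.00176 M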